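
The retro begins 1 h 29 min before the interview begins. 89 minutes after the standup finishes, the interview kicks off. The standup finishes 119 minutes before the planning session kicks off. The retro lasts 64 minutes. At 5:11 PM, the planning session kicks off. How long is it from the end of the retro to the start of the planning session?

The standup ends at 5:11 PM − 119 min = 3:12 PM.
The interview starts at 3:12 PM + 89 min = 4:41 PM.
The retro starts at 4:41 PM − 89 min = 3:12 PM.
The retro ends at 3:12 PM + 64 min = 4:16 PM.
From 4:16 PM to 5:11 PM is 55 minutes.

55 minutes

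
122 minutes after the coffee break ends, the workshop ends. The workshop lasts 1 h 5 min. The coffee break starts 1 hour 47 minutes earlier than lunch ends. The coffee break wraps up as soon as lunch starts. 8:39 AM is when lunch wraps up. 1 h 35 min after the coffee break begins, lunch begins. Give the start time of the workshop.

9:24 AM

The coffee break starts at 8:39 AM − 107 min = 6:52 AM.
Lunch starts at 6:52 AM + 95 min = 8:27 AM.
So the coffee break ends at 8:27 AM.
The workshop ends at 8:27 AM + 122 min = 10:29 AM.
The workshop starts at 10:29 AM − 65 min = 9:24 AM.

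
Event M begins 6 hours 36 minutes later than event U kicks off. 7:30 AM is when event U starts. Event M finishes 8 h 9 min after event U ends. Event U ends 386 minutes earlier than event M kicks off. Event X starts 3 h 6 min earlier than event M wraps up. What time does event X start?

12:43 PM

Event M starts at 7:30 AM + 396 min = 2:06 PM.
Event U ends at 2:06 PM − 386 min = 7:40 AM.
Event M ends at 7:40 AM + 489 min = 3:49 PM.
Event X starts at 3:49 PM − 186 min = 12:43 PM.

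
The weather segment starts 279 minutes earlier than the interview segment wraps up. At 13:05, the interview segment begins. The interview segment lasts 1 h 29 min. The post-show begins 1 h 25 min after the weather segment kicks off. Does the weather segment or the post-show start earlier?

The interview segment ends at 13:05 + 89 min = 14:34.
The weather segment starts at 14:34 − 279 min = 09:55.
The post-show starts at 09:55 + 85 min = 11:20.
The weather segment starts at 09:55 and the post-show starts at 11:20, so the weather segment is first.

the weather segment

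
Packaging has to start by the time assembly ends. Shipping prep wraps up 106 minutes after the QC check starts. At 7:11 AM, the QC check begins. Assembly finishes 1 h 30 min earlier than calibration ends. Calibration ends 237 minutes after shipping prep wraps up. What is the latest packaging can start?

11:24 AM

Shipping prep ends at 7:11 AM + 106 min = 8:57 AM.
Calibration ends at 8:57 AM + 237 min = 12:54 PM.
Assembly ends at 12:54 PM − 90 min = 11:24 AM.
Packaging is bounded by assembly, so the latest it can start is 11:24 AM.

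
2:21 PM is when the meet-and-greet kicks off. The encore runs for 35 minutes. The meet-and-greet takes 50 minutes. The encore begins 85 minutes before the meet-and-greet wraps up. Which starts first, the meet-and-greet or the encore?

The meet-and-greet ends at 2:21 PM + 50 min = 3:11 PM.
The encore starts at 3:11 PM − 85 min = 1:46 PM.
The meet-and-greet starts at 2:21 PM and the encore starts at 1:46 PM, so the encore is first.

the encore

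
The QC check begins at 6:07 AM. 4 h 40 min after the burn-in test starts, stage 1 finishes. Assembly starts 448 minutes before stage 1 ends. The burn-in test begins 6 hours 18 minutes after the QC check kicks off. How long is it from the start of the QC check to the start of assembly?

3.5 hours

The burn-in test starts at 6:07 AM + 378 min = 12:25 PM.
Stage 1 ends at 12:25 PM + 280 min = 5:05 PM.
Assembly starts at 5:05 PM − 448 min = 9:37 AM.
From 6:07 AM to 9:37 AM is 3.5 hours.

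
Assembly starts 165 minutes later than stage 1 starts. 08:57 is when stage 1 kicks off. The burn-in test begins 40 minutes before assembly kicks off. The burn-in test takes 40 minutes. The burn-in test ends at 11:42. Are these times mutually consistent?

Assembly starts at 08:57 + 165 min = 11:42.
The burn-in test starts at 11:42 − 40 min = 11:02.
The burn-in test ends at 11:02 + 40 min = 11:42.
That matches the stated 11:42, so the schedule is consistent.

Yes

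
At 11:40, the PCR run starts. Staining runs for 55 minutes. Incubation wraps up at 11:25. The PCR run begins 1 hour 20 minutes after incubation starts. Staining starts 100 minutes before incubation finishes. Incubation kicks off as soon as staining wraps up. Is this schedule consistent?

Staining starts at 11:25 − 100 min = 09:45.
Staining ends at 09:45 + 55 min = 10:40.
So incubation starts at 10:40.
The PCR run starts at 10:40 + 80 min = 12:00.
But the PCR run is also said to start at 11:40 — a 20-minute conflict.

No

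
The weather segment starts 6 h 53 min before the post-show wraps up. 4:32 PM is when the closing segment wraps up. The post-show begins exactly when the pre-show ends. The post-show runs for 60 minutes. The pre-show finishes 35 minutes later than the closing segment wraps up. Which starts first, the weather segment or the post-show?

The pre-show ends at 4:32 PM + 35 min = 5:07 PM.
So the post-show starts at 5:07 PM.
The post-show ends at 5:07 PM + 60 min = 6:07 PM.
The weather segment starts at 6:07 PM − 413 min = 11:14 AM.
The weather segment starts at 11:14 AM and the post-show starts at 5:07 PM, so the weather segment is first.

the weather segment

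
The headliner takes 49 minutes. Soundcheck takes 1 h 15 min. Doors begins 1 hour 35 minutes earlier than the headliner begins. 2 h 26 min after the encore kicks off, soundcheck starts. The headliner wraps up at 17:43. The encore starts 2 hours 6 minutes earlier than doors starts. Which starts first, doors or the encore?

The headliner starts at 17:43 − 49 min = 16:54.
Doors starts at 16:54 − 95 min = 15:19.
The encore starts at 15:19 − 126 min = 13:13.
Doors starts at 15:19 and the encore starts at 13:13, so the encore is first.

the encore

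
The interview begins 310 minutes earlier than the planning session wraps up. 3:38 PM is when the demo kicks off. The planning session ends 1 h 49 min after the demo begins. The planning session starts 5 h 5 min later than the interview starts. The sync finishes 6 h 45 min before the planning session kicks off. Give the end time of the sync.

The planning session ends at 3:38 PM + 109 min = 5:27 PM.
The interview starts at 5:27 PM − 310 min = 12:17 PM.
The planning session starts at 12:17 PM + 305 min = 5:22 PM.
The sync ends at 5:22 PM − 405 min = 10:37 AM.

10:37 AM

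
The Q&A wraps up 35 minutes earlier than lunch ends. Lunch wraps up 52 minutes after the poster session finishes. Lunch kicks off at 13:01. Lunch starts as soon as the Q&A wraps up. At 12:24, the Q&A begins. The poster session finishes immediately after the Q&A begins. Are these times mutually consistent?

No

The poster session ends at 12:24.
Lunch ends at 12:24 + 52 min = 13:16.
The Q&A ends at 13:16 − 35 min = 12:41.
So lunch starts at 12:41.
But lunch is also said to start at 13:01 — a 20-minute conflict.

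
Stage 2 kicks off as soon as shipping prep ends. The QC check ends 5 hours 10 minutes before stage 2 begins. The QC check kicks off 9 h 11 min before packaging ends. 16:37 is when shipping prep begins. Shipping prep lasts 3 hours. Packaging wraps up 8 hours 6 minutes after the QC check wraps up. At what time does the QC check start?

Shipping prep ends at 16:37 + 180 min = 19:37.
So stage 2 starts at 19:37.
The QC check ends at 19:37 − 310 min = 14:27.
Packaging ends at 14:27 + 486 min = 22:33.
The QC check starts at 22:33 − 551 min = 13:22.

13:22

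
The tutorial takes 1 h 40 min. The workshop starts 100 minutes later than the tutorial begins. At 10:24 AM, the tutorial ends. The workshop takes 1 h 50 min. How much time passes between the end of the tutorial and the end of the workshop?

The tutorial starts at 10:24 AM − 100 min = 8:44 AM.
The workshop starts at 8:44 AM + 100 min = 10:24 AM.
The workshop ends at 10:24 AM + 110 min = 12:14 PM.
From 10:24 AM to 12:14 PM is 110 minutes.

110 minutes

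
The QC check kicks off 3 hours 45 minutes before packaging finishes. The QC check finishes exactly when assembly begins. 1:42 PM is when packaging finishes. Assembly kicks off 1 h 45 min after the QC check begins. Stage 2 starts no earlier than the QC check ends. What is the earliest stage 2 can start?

The QC check starts at 1:42 PM − 225 min = 9:57 AM.
Assembly starts at 9:57 AM + 105 min = 11:42 AM.
So the QC check ends at 11:42 AM.
Stage 2 is bounded by the QC check, so the earliest it can start is 11:42 AM.

11:42 AM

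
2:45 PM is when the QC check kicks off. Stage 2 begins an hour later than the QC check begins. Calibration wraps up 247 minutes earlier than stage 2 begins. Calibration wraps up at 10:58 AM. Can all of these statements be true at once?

Stage 2 starts at 2:45 PM + 60 min = 3:45 PM.
Calibration ends at 3:45 PM − 247 min = 11:38 AM.
But calibration is also said to end at 10:58 AM — a 40-minute conflict.

No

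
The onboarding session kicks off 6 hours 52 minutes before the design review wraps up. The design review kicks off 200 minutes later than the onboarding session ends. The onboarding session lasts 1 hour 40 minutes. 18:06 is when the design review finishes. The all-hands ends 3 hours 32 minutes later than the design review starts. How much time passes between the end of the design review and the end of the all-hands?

100 minutes

The onboarding session starts at 18:06 − 412 min = 11:14.
The onboarding session ends at 11:14 + 100 min = 12:54.
The design review starts at 12:54 + 200 min = 16:14.
The all-hands ends at 16:14 + 212 min = 19:46.
From 18:06 to 19:46 is 100 minutes.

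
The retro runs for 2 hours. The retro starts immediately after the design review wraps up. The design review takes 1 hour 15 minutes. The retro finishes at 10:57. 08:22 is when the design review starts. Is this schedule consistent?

No

The design review ends at 08:22 + 75 min = 09:37.
So the retro starts at 09:37.
The retro ends at 09:37 + 120 min = 11:37.
But the retro is also said to end at 10:57 — a 40-minute conflict.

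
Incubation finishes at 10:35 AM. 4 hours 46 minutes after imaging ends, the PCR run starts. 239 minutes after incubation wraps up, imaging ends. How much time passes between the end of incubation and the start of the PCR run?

Imaging ends at 10:35 AM + 239 min = 2:34 PM.
The PCR run starts at 2:34 PM + 286 min = 7:20 PM.
From 10:35 AM to 7:20 PM is 8 h 45 min.

8 h 45 min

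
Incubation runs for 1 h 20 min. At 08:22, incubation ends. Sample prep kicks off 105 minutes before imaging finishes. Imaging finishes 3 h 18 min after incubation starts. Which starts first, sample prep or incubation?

incubation

Incubation starts at 08:22 − 80 min = 07:02.
Imaging ends at 07:02 + 198 min = 10:20.
Sample prep starts at 10:20 − 105 min = 08:35.
Sample prep starts at 08:35 and incubation starts at 07:02, so incubation is first.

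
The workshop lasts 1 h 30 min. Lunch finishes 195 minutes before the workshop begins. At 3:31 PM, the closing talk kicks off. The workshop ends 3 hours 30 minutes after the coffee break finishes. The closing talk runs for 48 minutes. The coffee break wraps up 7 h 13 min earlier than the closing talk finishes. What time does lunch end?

7:51 AM

The closing talk ends at 3:31 PM + 48 min = 4:19 PM.
The coffee break ends at 4:19 PM − 433 min = 9:06 AM.
The workshop ends at 9:06 AM + 210 min = 12:36 PM.
The workshop starts at 12:36 PM − 90 min = 11:06 AM.
Lunch ends at 11:06 AM − 195 min = 7:51 AM.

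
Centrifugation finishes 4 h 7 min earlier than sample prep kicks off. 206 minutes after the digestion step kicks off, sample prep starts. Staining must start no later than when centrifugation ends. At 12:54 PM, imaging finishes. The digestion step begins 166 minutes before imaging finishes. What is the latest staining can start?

9:27 AM

The digestion step starts at 12:54 PM − 166 min = 10:08 AM.
Sample prep starts at 10:08 AM + 206 min = 1:34 PM.
Centrifugation ends at 1:34 PM − 247 min = 9:27 AM.
Staining is bounded by centrifugation, so the latest it can start is 9:27 AM.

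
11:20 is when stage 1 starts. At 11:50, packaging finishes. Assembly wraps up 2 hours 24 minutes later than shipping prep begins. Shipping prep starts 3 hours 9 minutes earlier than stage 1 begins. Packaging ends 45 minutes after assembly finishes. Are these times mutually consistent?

Shipping prep starts at 11:20 − 189 min = 08:11.
Assembly ends at 08:11 + 144 min = 10:35.
Packaging ends at 10:35 + 45 min = 11:20.
But packaging is also said to end at 11:50 — a 30-minute conflict.

No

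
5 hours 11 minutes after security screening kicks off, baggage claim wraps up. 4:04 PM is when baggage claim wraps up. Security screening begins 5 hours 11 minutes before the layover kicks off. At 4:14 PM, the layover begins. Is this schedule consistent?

Security screening starts at 4:14 PM − 311 min = 11:03 AM.
Baggage claim ends at 11:03 AM + 311 min = 4:14 PM.
But baggage claim is also said to end at 4:04 PM — a 10-minute conflict.

No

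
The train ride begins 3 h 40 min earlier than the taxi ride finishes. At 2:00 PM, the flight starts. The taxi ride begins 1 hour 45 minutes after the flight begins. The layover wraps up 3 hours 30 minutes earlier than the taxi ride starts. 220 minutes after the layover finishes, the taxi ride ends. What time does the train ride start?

The taxi ride starts at 2:00 PM + 105 min = 3:45 PM.
The layover ends at 3:45 PM − 210 min = 12:15 PM.
The taxi ride ends at 12:15 PM + 220 min = 3:55 PM.
The train ride starts at 3:55 PM − 220 min = 12:15 PM.

12:15 PM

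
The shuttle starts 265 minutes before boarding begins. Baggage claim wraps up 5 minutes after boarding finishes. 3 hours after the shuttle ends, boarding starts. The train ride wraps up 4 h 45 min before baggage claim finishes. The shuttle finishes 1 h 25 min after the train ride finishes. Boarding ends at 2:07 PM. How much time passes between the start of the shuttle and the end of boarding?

280 minutes

Baggage claim ends at 2:07 PM + 5 min = 2:12 PM.
The train ride ends at 2:12 PM − 285 min = 9:27 AM.
The shuttle ends at 9:27 AM + 85 min = 10:52 AM.
Boarding starts at 10:52 AM + 180 min = 1:52 PM.
The shuttle starts at 1:52 PM − 265 min = 9:27 AM.
From 9:27 AM to 2:07 PM is 280 minutes.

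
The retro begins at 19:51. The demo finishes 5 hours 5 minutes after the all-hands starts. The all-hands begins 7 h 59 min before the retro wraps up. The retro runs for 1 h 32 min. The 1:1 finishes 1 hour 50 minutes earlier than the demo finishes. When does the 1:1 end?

The retro ends at 19:51 + 92 min = 21:23.
The all-hands starts at 21:23 − 479 min = 13:24.
The demo ends at 13:24 + 305 min = 18:29.
The 1:1 ends at 18:29 − 110 min = 16:39.

16:39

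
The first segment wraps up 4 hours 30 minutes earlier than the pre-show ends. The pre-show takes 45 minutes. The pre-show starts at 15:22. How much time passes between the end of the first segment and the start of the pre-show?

3 h 45 min

The pre-show ends at 15:22 + 45 min = 16:07.
The first segment ends at 16:07 − 270 min = 11:37.
From 11:37 to 15:22 is 3 h 45 min.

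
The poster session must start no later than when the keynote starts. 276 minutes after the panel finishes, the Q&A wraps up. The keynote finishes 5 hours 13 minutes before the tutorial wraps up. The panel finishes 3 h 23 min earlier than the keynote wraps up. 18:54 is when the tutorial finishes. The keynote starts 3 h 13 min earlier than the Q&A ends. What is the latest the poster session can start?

The keynote ends at 18:54 − 313 min = 13:41.
The panel ends at 13:41 − 203 min = 10:18.
The Q&A ends at 10:18 + 276 min = 14:54.
The keynote starts at 14:54 − 193 min = 11:41.
The poster session is bounded by the keynote, so the latest it can start is 11:41.

11:41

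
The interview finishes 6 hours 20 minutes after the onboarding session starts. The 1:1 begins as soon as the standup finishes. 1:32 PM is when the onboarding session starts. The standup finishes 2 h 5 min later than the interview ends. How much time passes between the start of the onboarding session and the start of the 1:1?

8 h 25 min

The interview ends at 1:32 PM + 380 min = 7:52 PM.
The standup ends at 7:52 PM + 125 min = 9:57 PM.
So the 1:1 starts at 9:57 PM.
From 1:32 PM to 9:57 PM is 8 h 25 min.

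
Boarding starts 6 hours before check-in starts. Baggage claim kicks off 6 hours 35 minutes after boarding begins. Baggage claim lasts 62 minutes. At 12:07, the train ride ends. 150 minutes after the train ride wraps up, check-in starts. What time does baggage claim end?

Check-in starts at 12:07 + 150 min = 14:37.
Boarding starts at 14:37 − 360 min = 08:37.
Baggage claim starts at 08:37 + 395 min = 15:12.
Baggage claim ends at 15:12 + 62 min = 16:14.

16:14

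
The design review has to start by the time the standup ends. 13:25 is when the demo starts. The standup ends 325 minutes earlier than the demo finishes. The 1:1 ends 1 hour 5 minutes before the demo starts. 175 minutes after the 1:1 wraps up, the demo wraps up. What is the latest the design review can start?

09:50

The 1:1 ends at 13:25 − 65 min = 12:20.
The demo ends at 12:20 + 175 min = 15:15.
The standup ends at 15:15 − 325 min = 09:50.
The design review is bounded by the standup, so the latest it can start is 09:50.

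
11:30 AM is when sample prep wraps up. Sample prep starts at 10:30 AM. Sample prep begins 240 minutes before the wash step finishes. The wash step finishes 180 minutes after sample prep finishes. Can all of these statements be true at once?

Yes

The wash step ends at 11:30 AM + 180 min = 2:30 PM.
Sample prep starts at 2:30 PM − 240 min = 10:30 AM.
That matches the stated 10:30 AM, so the schedule is consistent.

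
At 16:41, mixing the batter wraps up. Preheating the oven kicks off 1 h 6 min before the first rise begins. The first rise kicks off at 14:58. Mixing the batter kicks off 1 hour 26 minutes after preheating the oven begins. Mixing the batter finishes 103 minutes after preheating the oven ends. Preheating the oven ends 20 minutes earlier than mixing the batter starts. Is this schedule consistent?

Preheating the oven starts at 14:58 − 66 min = 13:52.
Mixing the batter starts at 13:52 + 86 min = 15:18.
Preheating the oven ends at 15:18 − 20 min = 14:58.
Mixing the batter ends at 14:58 + 103 min = 16:41.
That matches the stated 16:41, so the schedule is consistent.

Yes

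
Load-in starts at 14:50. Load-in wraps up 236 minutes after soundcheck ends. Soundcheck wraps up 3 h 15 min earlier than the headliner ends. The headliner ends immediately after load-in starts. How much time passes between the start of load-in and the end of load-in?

41 minutes

The headliner ends at 14:50.
Soundcheck ends at 14:50 − 195 min = 11:35.
Load-in ends at 11:35 + 236 min = 15:31.
From 14:50 to 15:31 is 41 minutes.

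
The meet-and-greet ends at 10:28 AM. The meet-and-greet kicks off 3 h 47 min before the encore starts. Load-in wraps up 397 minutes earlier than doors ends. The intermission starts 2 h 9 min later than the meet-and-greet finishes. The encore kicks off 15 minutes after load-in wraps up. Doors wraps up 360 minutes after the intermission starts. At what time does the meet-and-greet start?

The intermission starts at 10:28 AM + 129 min = 12:37 PM.
Doors ends at 12:37 PM + 360 min = 6:37 PM.
Load-in ends at 6:37 PM − 397 min = 12:00 PM.
The encore starts at 12:00 PM + 15 min = 12:15 PM.
The meet-and-greet starts at 12:15 PM − 227 min = 8:28 AM.

8:28 AM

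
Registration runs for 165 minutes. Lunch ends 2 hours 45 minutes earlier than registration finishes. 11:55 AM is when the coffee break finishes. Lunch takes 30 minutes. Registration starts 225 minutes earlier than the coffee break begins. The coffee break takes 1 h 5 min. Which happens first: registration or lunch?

The coffee break starts at 11:55 AM − 65 min = 10:50 AM.
Registration starts at 10:50 AM − 225 min = 7:05 AM.
Registration ends at 7:05 AM + 165 min = 9:50 AM.
Lunch ends at 9:50 AM − 165 min = 7:05 AM.
Lunch starts at 7:05 AM − 30 min = 6:35 AM.
Registration starts at 7:05 AM and lunch starts at 6:35 AM, so lunch is first.

lunch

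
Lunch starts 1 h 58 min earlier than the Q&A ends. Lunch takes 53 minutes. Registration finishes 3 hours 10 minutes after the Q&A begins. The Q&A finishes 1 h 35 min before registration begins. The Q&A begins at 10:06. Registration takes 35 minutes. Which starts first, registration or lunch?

lunch

Registration ends at 10:06 + 190 min = 13:16.
Registration starts at 13:16 − 35 min = 12:41.
The Q&A ends at 12:41 − 95 min = 11:06.
Lunch starts at 11:06 − 118 min = 09:08.
Registration starts at 12:41 and lunch starts at 09:08, so lunch is first.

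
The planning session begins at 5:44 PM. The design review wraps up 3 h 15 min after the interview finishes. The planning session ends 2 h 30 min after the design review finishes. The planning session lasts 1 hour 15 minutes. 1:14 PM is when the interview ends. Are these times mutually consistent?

Yes

The design review ends at 1:14 PM + 195 min = 4:29 PM.
The planning session ends at 4:29 PM + 150 min = 6:59 PM.
The planning session starts at 6:59 PM − 75 min = 5:44 PM.
That matches the stated 5:44 PM, so the schedule is consistent.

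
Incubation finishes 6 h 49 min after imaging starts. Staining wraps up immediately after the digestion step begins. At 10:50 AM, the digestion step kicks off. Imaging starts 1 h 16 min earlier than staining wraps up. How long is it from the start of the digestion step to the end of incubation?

Staining ends at 10:50 AM.
Imaging starts at 10:50 AM − 76 min = 9:34 AM.
Incubation ends at 9:34 AM + 409 min = 4:23 PM.
From 10:50 AM to 4:23 PM is 5 h 33 min.

5 h 33 min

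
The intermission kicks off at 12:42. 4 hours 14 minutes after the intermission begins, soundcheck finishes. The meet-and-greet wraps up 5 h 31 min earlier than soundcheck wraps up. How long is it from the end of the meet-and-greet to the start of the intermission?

1 hour 17 minutes

Soundcheck ends at 12:42 + 254 min = 16:56.
The meet-and-greet ends at 16:56 − 331 min = 11:25.
From 11:25 to 12:42 is 1 hour 17 minutes.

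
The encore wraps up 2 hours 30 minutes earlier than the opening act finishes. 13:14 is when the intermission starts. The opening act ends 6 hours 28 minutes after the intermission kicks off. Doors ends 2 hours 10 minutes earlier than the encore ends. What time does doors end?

The opening act ends at 13:14 + 388 min = 19:42.
The encore ends at 19:42 − 150 min = 17:12.
Doors ends at 17:12 − 130 min = 15:02.

15:02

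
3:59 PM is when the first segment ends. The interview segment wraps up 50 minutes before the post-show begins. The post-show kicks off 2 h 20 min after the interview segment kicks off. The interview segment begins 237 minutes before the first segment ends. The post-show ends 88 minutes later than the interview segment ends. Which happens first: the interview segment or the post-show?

the interview segment

The interview segment starts at 3:59 PM − 237 min = 12:02 PM.
The post-show starts at 12:02 PM + 140 min = 2:22 PM.
The interview segment starts at 12:02 PM and the post-show starts at 2:22 PM, so the interview segment is first.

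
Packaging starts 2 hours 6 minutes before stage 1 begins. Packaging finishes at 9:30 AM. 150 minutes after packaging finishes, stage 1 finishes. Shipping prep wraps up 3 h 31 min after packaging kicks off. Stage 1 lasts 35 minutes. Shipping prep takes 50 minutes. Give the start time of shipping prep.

Stage 1 ends at 9:30 AM + 150 min = 12:00 PM.
Stage 1 starts at 12:00 PM − 35 min = 11:25 AM.
Packaging starts at 11:25 AM − 126 min = 9:19 AM.
Shipping prep ends at 9:19 AM + 211 min = 12:50 PM.
Shipping prep starts at 12:50 PM − 50 min = 12:00 PM.

12:00 PM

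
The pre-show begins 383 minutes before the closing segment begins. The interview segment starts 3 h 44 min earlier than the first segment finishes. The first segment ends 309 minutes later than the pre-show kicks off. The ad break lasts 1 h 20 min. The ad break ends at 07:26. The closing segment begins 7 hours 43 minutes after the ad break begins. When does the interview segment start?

The ad break starts at 07:26 − 80 min = 06:06.
The closing segment starts at 06:06 + 463 min = 13:49.
The pre-show starts at 13:49 − 383 min = 07:26.
The first segment ends at 07:26 + 309 min = 12:35.
The interview segment starts at 12:35 − 224 min = 08:51.

08:51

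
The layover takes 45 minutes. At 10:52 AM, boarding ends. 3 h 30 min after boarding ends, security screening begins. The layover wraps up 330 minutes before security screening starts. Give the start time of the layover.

8:07 AM

Security screening starts at 10:52 AM + 210 min = 2:22 PM.
The layover ends at 2:22 PM − 330 min = 8:52 AM.
The layover starts at 8:52 AM − 45 min = 8:07 AM.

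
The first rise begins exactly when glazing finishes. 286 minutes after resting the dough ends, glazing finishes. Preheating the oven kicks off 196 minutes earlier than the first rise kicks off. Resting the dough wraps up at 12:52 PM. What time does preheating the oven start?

2:22 PM

Glazing ends at 12:52 PM + 286 min = 5:38 PM.
So the first rise starts at 5:38 PM.
Preheating the oven starts at 5:38 PM − 196 min = 2:22 PM.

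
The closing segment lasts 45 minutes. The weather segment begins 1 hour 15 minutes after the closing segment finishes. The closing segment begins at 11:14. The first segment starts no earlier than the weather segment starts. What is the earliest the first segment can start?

13:14

The closing segment ends at 11:14 + 45 min = 11:59.
The weather segment starts at 11:59 + 75 min = 13:14.
The first segment is bounded by the weather segment, so the earliest it can start is 13:14.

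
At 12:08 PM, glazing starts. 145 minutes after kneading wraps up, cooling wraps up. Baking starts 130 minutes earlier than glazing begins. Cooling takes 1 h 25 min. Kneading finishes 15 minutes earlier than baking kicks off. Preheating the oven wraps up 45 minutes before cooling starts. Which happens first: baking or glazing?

Baking starts at 12:08 PM − 130 min = 9:58 AM.
Baking starts at 9:58 AM and glazing starts at 12:08 PM, so baking is first.

baking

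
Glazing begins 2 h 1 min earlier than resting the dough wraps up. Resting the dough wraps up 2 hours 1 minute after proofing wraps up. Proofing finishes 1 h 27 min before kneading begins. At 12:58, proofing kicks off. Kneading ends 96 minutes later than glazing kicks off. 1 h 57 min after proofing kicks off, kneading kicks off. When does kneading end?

15:04

Kneading starts at 12:58 + 117 min = 14:55.
Proofing ends at 14:55 − 87 min = 13:28.
Resting the dough ends at 13:28 + 121 min = 15:29.
Glazing starts at 15:29 − 121 min = 13:28.
Kneading ends at 13:28 + 96 min = 15:04.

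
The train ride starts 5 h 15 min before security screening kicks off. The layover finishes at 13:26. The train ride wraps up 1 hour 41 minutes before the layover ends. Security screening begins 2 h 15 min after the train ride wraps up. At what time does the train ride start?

The train ride ends at 13:26 − 101 min = 11:45.
Security screening starts at 11:45 + 135 min = 14:00.
The train ride starts at 14:00 − 315 min = 08:45.

08:45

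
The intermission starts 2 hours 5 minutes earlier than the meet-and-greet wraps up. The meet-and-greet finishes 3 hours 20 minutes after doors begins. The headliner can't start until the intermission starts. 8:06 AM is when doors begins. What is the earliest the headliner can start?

The meet-and-greet ends at 8:06 AM + 200 min = 11:26 AM.
The intermission starts at 11:26 AM − 125 min = 9:21 AM.
The headliner is bounded by the intermission, so the earliest it can start is 9:21 AM.

9:21 AM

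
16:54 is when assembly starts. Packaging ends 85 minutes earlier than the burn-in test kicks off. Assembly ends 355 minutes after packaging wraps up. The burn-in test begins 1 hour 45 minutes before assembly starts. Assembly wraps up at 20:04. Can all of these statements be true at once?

No

The burn-in test starts at 16:54 − 105 min = 15:09.
Packaging ends at 15:09 − 85 min = 13:44.
Assembly ends at 13:44 + 355 min = 19:39.
But assembly is also said to end at 20:04 — a 25-minute conflict.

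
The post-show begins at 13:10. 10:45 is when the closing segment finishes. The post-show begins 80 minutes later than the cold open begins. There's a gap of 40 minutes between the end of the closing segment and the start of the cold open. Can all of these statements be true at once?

No

The cold open starts at 10:45 + 40 min = 11:25.
The post-show starts at 11:25 + 80 min = 12:45.
But the post-show is also said to start at 13:10 — a 25-minute conflict.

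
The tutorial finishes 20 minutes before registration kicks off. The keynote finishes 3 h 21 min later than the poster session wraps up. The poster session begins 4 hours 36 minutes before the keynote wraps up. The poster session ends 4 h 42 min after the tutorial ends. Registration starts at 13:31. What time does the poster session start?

The tutorial ends at 13:31 − 20 min = 13:11.
The poster session ends at 13:11 + 282 min = 17:53.
The keynote ends at 17:53 + 201 min = 21:14.
The poster session starts at 21:14 − 276 min = 16:38.

16:38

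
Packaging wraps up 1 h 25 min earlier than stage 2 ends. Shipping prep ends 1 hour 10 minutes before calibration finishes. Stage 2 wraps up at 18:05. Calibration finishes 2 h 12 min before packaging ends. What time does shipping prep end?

Packaging ends at 18:05 − 85 min = 16:40.
Calibration ends at 16:40 − 132 min = 14:28.
Shipping prep ends at 14:28 − 70 min = 13:18.

13:18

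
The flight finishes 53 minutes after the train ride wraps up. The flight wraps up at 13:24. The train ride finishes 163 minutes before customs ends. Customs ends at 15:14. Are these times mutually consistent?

The train ride ends at 15:14 − 163 min = 12:31.
The flight ends at 12:31 + 53 min = 13:24.
That matches the stated 13:24, so the schedule is consistent.

Yes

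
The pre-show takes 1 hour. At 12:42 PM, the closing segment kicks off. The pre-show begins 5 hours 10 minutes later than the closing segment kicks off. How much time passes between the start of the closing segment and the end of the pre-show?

6 hours 10 minutes

The pre-show starts at 12:42 PM + 310 min = 5:52 PM.
The pre-show ends at 5:52 PM + 60 min = 6:52 PM.
From 12:42 PM to 6:52 PM is 6 hours 10 minutes.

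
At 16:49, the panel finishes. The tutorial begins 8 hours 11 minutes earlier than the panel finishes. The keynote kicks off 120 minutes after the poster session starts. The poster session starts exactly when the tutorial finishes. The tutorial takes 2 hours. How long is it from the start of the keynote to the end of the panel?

251 minutes

The tutorial starts at 16:49 − 491 min = 08:38.
The tutorial ends at 08:38 + 120 min = 10:38.
So the poster session starts at 10:38.
The keynote starts at 10:38 + 120 min = 12:38.
From 12:38 to 16:49 is 251 minutes.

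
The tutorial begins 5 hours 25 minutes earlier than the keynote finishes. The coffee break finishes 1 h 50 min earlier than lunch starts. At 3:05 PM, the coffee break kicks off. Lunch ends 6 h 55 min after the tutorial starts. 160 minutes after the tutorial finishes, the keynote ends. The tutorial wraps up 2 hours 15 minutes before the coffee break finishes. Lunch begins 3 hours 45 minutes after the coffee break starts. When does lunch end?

Lunch starts at 3:05 PM + 225 min = 6:50 PM.
The coffee break ends at 6:50 PM − 110 min = 5:00 PM.
The tutorial ends at 5:00 PM − 135 min = 2:45 PM.
The keynote ends at 2:45 PM + 160 min = 5:25 PM.
The tutorial starts at 5:25 PM − 325 min = 12:00 PM.
Lunch ends at 12:00 PM + 415 min = 6:55 PM.

6:55 PM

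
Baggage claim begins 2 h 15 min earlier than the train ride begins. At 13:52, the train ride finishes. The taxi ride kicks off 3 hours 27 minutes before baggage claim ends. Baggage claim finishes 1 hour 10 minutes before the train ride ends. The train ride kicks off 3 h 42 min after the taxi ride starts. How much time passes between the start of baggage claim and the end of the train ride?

Baggage claim ends at 13:52 − 70 min = 12:42.
The taxi ride starts at 12:42 − 207 min = 09:15.
The train ride starts at 09:15 + 222 min = 12:57.
Baggage claim starts at 12:57 − 135 min = 10:42.
From 10:42 to 13:52 is 3 hours 10 minutes.

3 hours 10 minutes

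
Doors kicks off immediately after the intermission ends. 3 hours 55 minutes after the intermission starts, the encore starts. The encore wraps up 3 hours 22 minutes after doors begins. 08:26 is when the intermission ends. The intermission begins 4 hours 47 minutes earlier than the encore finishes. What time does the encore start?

10:56

Doors starts at 08:26.
The encore ends at 08:26 + 202 min = 11:48.
The intermission starts at 11:48 − 287 min = 07:01.
The encore starts at 07:01 + 235 min = 10:56.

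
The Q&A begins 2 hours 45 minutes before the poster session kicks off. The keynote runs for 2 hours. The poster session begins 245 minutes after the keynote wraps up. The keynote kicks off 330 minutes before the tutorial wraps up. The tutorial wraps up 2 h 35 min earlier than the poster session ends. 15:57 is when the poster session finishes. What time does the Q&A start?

11:12

The tutorial ends at 15:57 − 155 min = 13:22.
The keynote starts at 13:22 − 330 min = 07:52.
The keynote ends at 07:52 + 120 min = 09:52.
The poster session starts at 09:52 + 245 min = 13:57.
The Q&A starts at 13:57 − 165 min = 11:12.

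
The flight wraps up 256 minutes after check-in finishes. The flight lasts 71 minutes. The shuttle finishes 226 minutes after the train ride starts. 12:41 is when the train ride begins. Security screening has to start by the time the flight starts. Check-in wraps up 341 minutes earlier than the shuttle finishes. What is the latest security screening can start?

The shuttle ends at 12:41 + 226 min = 16:27.
Check-in ends at 16:27 − 341 min = 10:46.
The flight ends at 10:46 + 256 min = 15:02.
The flight starts at 15:02 − 71 min = 13:51.
Security screening is bounded by the flight, so the latest it can start is 13:51.

13:51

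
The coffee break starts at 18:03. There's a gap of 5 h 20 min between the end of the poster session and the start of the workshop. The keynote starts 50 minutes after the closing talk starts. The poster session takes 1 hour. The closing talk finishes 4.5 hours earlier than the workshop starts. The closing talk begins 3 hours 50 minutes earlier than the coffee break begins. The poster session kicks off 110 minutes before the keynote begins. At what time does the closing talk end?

The closing talk starts at 18:03 − 230 min = 14:13.
The keynote starts at 14:13 + 50 min = 15:03.
The poster session starts at 15:03 − 110 min = 13:13.
The poster session ends at 13:13 + 60 min = 14:13.
The workshop starts at 14:13 + 320 min = 19:33.
The closing talk ends at 19:33 − 270 min = 15:03.

15:03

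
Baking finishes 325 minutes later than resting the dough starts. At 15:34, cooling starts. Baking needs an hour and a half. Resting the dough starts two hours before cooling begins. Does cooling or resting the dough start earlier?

Resting the dough starts at 15:34 − 120 min = 13:34.
Cooling starts at 15:34 and resting the dough starts at 13:34, so resting the dough is first.

resting the dough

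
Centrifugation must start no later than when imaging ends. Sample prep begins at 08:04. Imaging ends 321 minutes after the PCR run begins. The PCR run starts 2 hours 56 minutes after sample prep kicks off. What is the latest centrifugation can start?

The PCR run starts at 08:04 + 176 min = 11:00.
Imaging ends at 11:00 + 321 min = 16:21.
Centrifugation is bounded by imaging, so the latest it can start is 16:21.

16:21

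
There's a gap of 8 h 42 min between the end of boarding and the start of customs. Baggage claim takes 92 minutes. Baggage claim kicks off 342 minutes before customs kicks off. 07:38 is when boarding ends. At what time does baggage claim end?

12:10

Customs starts at 07:38 + 522 min = 16:20.
Baggage claim starts at 16:20 − 342 min = 10:38.
Baggage claim ends at 10:38 + 92 min = 12:10.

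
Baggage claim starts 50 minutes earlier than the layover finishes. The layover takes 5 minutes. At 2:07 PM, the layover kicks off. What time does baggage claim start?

The layover ends at 2:07 PM + 5 min = 2:12 PM.
Baggage claim starts at 2:12 PM − 50 min = 1:22 PM.

1:22 PM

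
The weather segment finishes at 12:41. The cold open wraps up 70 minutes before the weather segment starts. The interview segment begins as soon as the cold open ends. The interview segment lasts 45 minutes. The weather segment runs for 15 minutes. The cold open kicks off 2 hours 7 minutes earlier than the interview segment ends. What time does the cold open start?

The weather segment starts at 12:41 − 15 min = 12:26.
The cold open ends at 12:26 − 70 min = 11:16.
So the interview segment starts at 11:16.
The interview segment ends at 11:16 + 45 min = 12:01.
The cold open starts at 12:01 − 127 min = 09:54.

09:54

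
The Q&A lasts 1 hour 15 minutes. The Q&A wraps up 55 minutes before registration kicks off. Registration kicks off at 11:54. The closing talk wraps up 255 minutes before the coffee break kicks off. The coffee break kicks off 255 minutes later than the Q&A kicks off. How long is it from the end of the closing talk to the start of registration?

The Q&A ends at 11:54 − 55 min = 10:59.
The Q&A starts at 10:59 − 75 min = 09:44.
The coffee break starts at 09:44 + 255 min = 13:59.
The closing talk ends at 13:59 − 255 min = 09:44.
From 09:44 to 11:54 is 2 h 10 min.

2 h 10 min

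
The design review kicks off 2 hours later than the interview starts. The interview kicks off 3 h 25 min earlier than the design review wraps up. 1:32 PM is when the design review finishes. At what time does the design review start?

The interview starts at 1:32 PM − 205 min = 10:07 AM.
The design review starts at 10:07 AM + 120 min = 12:07 PM.

12:07 PM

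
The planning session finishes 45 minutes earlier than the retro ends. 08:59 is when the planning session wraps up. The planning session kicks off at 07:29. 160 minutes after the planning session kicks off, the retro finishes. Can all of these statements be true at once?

No

The retro ends at 07:29 + 160 min = 10:09.
The planning session ends at 10:09 − 45 min = 09:24.
But the planning session is also said to end at 08:59 — a 25-minute conflict.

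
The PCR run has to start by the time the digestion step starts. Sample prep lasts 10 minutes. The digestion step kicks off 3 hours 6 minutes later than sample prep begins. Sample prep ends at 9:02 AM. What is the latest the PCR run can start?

Sample prep starts at 9:02 AM − 10 min = 8:52 AM.
The digestion step starts at 8:52 AM + 186 min = 11:58 AM.
The PCR run is bounded by the digestion step, so the latest it can start is 11:58 AM.

11:58 AM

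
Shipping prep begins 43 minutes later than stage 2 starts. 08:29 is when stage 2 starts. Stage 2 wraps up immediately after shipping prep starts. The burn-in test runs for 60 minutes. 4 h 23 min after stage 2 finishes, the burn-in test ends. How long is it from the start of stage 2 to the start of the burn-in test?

Shipping prep starts at 08:29 + 43 min = 09:12.
So stage 2 ends at 09:12.
The burn-in test ends at 09:12 + 263 min = 13:35.
The burn-in test starts at 13:35 − 60 min = 12:35.
From 08:29 to 12:35 is 4 h 6 min.

4 h 6 min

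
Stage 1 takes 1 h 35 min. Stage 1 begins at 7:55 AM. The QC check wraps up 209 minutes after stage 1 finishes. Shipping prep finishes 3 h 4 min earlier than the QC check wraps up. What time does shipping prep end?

Stage 1 ends at 7:55 AM + 95 min = 9:30 AM.
The QC check ends at 9:30 AM + 209 min = 12:59 PM.
Shipping prep ends at 12:59 PM − 184 min = 9:55 AM.

9:55 AM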